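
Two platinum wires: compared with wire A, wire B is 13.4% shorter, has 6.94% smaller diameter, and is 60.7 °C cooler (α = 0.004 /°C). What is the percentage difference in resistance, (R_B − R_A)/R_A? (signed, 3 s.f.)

R ∝ ρL/d² with ρ ∝ (1+αΔT), so R_B/R_A = (1 − 13.4/100) × (1 − 6.94/100)⁻² × (1 − 0.004×60.7)
= 0.866 × 1.155 × 0.7572 = 0.7572
(R_B − R_A)/R_A = 0.7572 − 1 = -24.3%

-24.3%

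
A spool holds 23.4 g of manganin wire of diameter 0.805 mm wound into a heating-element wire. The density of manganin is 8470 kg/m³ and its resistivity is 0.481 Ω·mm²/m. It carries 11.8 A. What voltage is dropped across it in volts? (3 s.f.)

60.5 V

ρ = 0.481 Ω·mm²/m = 4.81×10^-7 Ω·m
A = π(d/2)² = π(4.0250e-04 m)² = 5.0896e-07 m²
L = m/(density·A) = 0.0234/(8470×5.0896e-07) = 5.428 m
R = ρL/A = (4.81×10^-7)(5.428)/(5.0896e-07) = 5.13 Ω
V = IR = 11.8 × 5.13 = 60.5 V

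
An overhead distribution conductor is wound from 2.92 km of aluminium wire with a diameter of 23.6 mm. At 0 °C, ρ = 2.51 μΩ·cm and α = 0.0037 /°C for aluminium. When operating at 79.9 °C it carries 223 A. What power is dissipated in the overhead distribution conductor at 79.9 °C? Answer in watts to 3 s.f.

10800 W

ρ = 2.51 μΩ·cm = 2.51×10^-8 Ω·m
A = π(d/2)² = π(1.1800e-02 m)² = 4.374e-04 m²
R₍0₎ = ρL/A = (2.51×10^-8)(2920)/(4.374e-04) = 0.1675 Ω
R₍79.9₎ = R₍0₎(1 + αΔT) = 0.1675 × (1 + 0.0037×79.9) = 0.2171 Ω
P = I²R = (223)² × 0.2171 = 10800 W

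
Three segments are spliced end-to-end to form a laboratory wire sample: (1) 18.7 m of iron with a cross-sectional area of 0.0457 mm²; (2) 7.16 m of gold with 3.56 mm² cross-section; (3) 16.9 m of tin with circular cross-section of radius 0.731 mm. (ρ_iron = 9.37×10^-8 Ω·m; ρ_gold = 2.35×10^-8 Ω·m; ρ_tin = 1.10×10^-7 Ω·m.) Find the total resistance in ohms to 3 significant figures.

39.5 Ω

Seg 1: A = 0.0457 mm² = 4.570e-08 m²
R_1 = (9.37×10^-8)(18.7)/(4.570e-08) = 38.34 Ω
Seg 2: A = 3.56 mm² = 3.560e-06 m²
R_2 = (2.35×10^-8)(7.16)/(3.560e-06) = 0.04726 Ω
Seg 3: A = πr² = π(7.3100e-04 m)² = 1.679e-06 m²
R_3 = (1.10×10^-7)(16.9)/(1.679e-06) = 1.107 Ω
R_total = R_1 + R_2 + R_3 = 39.5 Ω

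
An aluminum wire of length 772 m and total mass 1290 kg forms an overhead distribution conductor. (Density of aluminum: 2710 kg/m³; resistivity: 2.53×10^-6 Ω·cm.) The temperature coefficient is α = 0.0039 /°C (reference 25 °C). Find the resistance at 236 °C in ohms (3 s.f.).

0.0577 Ω

ρ = 2.53×10^-6 Ω·cm = 2.53×10^-8 Ω·m
A = m/(density·L) = 1290/(2710×772) = 6.1660e-04 m²
R = ρL/A = (2.53×10^-8)(772)/(6.1660e-04) = 0.03168 Ω
R(236 °C) = 0.03168 × (1 + 0.0039×211) = 0.0577 Ω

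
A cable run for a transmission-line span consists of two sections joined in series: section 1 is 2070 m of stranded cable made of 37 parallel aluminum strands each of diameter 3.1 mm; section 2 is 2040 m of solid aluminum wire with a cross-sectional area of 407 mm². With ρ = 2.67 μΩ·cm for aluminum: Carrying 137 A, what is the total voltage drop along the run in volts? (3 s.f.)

45.4 V

ρ = 2.67 μΩ·cm = 2.67×10^-8 Ω·m
Section 1: A_strand = π(1.5500e-03)² = 7.548e-06 m²; R₁ = ρL/(N·A_s) = (2.67×10^-8)(2070)/(37×7.548e-06) = 0.1979 Ω
Section 2: A = 407 mm² = 4.070e-04 m²
R₂ = (2.67×10^-8)(2040)/(4.070e-04) = 0.1338 Ω
R = R₁ + R₂ = 0.3317 Ω
V = IR = 137 × 0.3317 = 45.4 V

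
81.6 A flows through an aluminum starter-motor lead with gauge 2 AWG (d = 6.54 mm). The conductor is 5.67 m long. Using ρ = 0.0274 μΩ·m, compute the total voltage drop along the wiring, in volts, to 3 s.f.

ρ = 0.0274 μΩ·m = 2.74×10^-8 Ω·m
A = π(6.54/2 mm)² = π(3.2700e-03 m)² = 3.359e-05 m²
R = ρL/A = (2.74×10^-8)(5.67)/(3.359e-05) = 0.004625 Ω
V = IR = 81.6 × 0.004625 = 0.377 V

0.377 V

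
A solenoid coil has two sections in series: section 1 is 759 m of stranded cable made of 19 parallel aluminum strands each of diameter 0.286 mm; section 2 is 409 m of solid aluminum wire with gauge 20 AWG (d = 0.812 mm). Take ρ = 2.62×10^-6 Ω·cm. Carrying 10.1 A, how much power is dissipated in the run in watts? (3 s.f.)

3770 W

ρ = 2.62×10^-6 Ω·cm = 2.62×10^-8 Ω·m
Section 1: A_strand = π(1.4300e-04)² = 6.424e-08 m²; R₁ = ρL/(N·A_s) = (2.62×10^-8)(759)/(19×6.424e-08) = 16.29 Ω
Section 2: A = π(0.812/2 mm)² = π(4.0600e-04 m)² = 5.178e-07 m²
R₂ = (2.62×10^-8)(409)/(5.178e-07) = 20.69 Ω
R = R₁ + R₂ = 36.98 Ω
P = I²R = (10.1)² × 36.98 = 3770 W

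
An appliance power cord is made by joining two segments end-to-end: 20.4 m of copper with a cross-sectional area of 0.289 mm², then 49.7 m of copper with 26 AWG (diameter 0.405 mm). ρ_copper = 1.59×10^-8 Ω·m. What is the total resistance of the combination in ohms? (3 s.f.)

Segment 1: A = 0.289 mm² = 2.890e-07 m²
R₁ = ρL/A = (1.59×10^-8)(20.4)/(2.890e-07) = 1.122 Ω
Segment 2: A = π(0.405/2 mm)² = π(2.0250e-04 m)² = 1.288e-07 m²
R₂ = (1.59×10^-8)(49.7)/(1.288e-07) = 6.134 Ω
R = R₁ + R₂ = 7.26 Ω

7.26 Ω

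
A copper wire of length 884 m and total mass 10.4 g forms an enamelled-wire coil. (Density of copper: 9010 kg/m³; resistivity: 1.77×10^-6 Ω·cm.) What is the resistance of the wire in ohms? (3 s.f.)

12000 Ω

ρ = 1.77×10^-6 Ω·cm = 1.77×10^-8 Ω·m
A = m/(density·L) = 0.0104/(9010×884) = 1.3057e-09 m²
R = ρL/A = (1.77×10^-8)(884)/(1.3057e-09) = 12000 Ω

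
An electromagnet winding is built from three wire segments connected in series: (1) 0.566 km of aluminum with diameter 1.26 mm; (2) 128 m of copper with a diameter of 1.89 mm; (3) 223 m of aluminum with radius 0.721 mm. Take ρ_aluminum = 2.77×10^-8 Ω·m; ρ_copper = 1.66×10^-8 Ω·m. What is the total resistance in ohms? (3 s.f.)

17.1 Ω

Seg 1: A = π(d/2)² = π(6.3000e-04 m)² = 1.247e-06 m²
R_1 = (2.77×10^-8)(566)/(1.247e-06) = 12.57 Ω
Seg 2: A = π(d/2)² = π(9.4500e-04 m)² = 2.806e-06 m²
R_2 = (1.66×10^-8)(128)/(2.806e-06) = 0.7574 Ω
Seg 3: A = πr² = π(7.2100e-04 m)² = 1.633e-06 m²
R_3 = (2.77×10^-8)(223)/(1.633e-06) = 3.782 Ω
R_total = R_1 + R_2 + R_3 = 17.1 Ω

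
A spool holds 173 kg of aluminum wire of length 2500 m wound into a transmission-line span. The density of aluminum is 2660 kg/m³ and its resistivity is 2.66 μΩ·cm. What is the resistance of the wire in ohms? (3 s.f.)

2.56 Ω

ρ = 2.66 μΩ·cm = 2.66×10^-8 Ω·m
A = m/(density·L) = 173/(2660×2500) = 2.6015e-05 m²
R = ρL/A = (2.66×10^-8)(2500)/(2.6015e-05) = 2.56 Ω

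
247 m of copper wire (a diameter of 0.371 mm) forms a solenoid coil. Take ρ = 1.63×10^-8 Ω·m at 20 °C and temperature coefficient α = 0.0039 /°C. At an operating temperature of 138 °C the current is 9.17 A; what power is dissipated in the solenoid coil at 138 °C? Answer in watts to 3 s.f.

A = π(d/2)² = π(1.8550e-04 m)² = 1.081e-07 m²
R₍20₎ = ρL/A = (1.63×10^-8)(247)/(1.081e-07) = 37.24 Ω
R₍138₎ = R₍20₎(1 + αΔT) = 37.24 × (1 + 0.0039×118) = 54.38 Ω
P = I²R = (9.17)² × 54.38 = 4570 W

4570 W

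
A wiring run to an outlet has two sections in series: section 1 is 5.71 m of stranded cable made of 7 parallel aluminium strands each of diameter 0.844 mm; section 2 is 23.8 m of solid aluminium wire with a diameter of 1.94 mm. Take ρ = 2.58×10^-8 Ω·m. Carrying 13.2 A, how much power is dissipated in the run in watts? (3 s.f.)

42.7 W

Section 1: A_strand = π(4.2200e-04)² = 5.595e-07 m²; R₁ = ρL/(N·A_s) = (2.58×10^-8)(5.71)/(7×5.595e-07) = 0.03762 Ω
Section 2: A = π(d/2)² = π(9.7000e-04 m)² = 2.956e-06 m²
R₂ = (2.58×10^-8)(23.8)/(2.956e-06) = 0.2077 Ω
R = R₁ + R₂ = 0.2453 Ω
P = I²R = (13.2)² × 0.2453 = 42.7 W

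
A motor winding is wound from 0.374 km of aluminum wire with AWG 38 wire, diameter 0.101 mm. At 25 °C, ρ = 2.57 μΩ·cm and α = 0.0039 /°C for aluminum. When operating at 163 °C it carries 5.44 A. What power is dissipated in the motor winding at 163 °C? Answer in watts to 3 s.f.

ρ = 2.57 μΩ·cm = 2.57×10^-8 Ω·m
A = π(0.101/2 mm)² = π(5.0500e-05 m)² = 8.012e-09 m²
R₍25₎ = ρL/A = (2.57×10^-8)(374)/(8.012e-09) = 1200 Ω
R₍163₎ = R₍25₎(1 + αΔT) = 1200 × (1 + 0.0039×138) = 1845 Ω
P = I²R = (5.44)² × 1845 = 54600 W

54600 W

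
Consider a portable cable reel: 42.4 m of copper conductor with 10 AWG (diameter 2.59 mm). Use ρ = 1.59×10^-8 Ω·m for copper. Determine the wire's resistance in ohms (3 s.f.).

0.128 Ω

A = π(2.59/2 mm)² = π(1.2950e-03 m)² = 5.269e-06 m²
R = ρL/A = (1.59×10^-8)(42.4 m)/(5.269e-06 m²) = 0.128 Ω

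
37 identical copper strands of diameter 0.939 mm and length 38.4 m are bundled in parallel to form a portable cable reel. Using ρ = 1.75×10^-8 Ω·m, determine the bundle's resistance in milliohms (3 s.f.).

A_strand = π(4.6950e-04 m)² = 6.925e-07 m²
R_strand = ρL/A = (1.75×10^-8)(38.4)/(6.925e-07) = 0.9704 Ω
R_total = R_strand/N = 0.9704/37 = 26.2 mΩ

26.2 mΩ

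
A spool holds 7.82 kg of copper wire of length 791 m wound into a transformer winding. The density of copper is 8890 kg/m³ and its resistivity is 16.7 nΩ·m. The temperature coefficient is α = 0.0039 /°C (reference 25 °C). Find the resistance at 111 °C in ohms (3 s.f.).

ρ = 16.7 nΩ·m = 1.67×10^-8 Ω·m
A = m/(density·L) = 7.82/(8890×791) = 1.1121e-06 m²
R = ρL/A = (1.67×10^-8)(791)/(1.1121e-06) = 11.88 Ω
R(111 °C) = 11.88 × (1 + 0.0039×86) = 15.9 Ω

15.9 Ω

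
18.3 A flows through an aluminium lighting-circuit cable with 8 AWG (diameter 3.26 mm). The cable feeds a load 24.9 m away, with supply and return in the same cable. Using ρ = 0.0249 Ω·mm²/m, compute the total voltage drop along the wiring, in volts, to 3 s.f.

ρ = 0.0249 Ω·mm²/m = 2.49×10^-8 Ω·m
A = π(3.26/2 mm)² = π(1.6300e-03 m)² = 8.347e-06 m²
Total conductor length (both ways) L = 2 × 24.9 = 49.8 m
R = ρL/A = (2.49×10^-8)(49.8)/(8.347e-06) = 0.1486 Ω
V = IR = 18.3 × 0.1486 = 2.72 V

2.72 V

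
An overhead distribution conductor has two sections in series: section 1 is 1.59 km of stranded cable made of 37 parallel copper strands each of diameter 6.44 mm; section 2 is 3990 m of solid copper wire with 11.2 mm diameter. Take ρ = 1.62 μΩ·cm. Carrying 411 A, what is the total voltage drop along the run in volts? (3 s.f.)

ρ = 1.62 μΩ·cm = 1.62×10^-8 Ω·m
Section 1: A_strand = π(3.2200e-03)² = 3.257e-05 m²; R₁ = ρL/(N·A_s) = (1.62×10^-8)(1590)/(37×3.257e-05) = 0.02137 Ω
Section 2: A = π(d/2)² = π(5.6000e-03 m)² = 9.852e-05 m²
R₂ = (1.62×10^-8)(3990)/(9.852e-05) = 0.6561 Ω
R = R₁ + R₂ = 0.6775 Ω
V = IR = 411 × 0.6775 = 278 V

278 V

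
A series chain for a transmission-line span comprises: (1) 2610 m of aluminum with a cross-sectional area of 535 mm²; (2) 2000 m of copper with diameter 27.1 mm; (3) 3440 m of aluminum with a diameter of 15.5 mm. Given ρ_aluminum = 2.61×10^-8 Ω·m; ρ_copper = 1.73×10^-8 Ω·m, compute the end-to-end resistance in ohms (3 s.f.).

Seg 1: A = 535 mm² = 5.350e-04 m²
R_1 = (2.61×10^-8)(2610)/(5.350e-04) = 0.1273 Ω
Seg 2: A = π(d/2)² = π(1.3550e-02 m)² = 5.768e-04 m²
R_2 = (1.73×10^-8)(2000)/(5.768e-04) = 0.05999 Ω
Seg 3: A = π(d/2)² = π(7.7500e-03 m)² = 1.887e-04 m²
R_3 = (2.61×10^-8)(3440)/(1.887e-04) = 0.4758 Ω
R_total = R_1 + R_2 + R_3 = 0.663 Ω

0.663 Ω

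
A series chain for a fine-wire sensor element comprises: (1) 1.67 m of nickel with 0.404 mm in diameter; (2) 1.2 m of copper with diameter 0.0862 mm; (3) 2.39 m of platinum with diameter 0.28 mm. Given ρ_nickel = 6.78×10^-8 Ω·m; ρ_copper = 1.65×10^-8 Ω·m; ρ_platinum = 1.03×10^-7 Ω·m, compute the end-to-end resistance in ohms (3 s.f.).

Seg 1: A = π(d/2)² = π(2.0200e-04 m)² = 1.282e-07 m²
R_1 = (6.78×10^-8)(1.67)/(1.282e-07) = 0.8833 Ω
Seg 2: A = π(d/2)² = π(4.3100e-05 m)² = 5.836e-09 m²
R_2 = (1.65×10^-8)(1.2)/(5.836e-09) = 3.393 Ω
Seg 3: A = π(d/2)² = π(1.4000e-04 m)² = 6.158e-08 m²
R_3 = (1.03×10^-7)(2.39)/(6.158e-08) = 3.998 Ω
R_total = R_1 + R_2 + R_3 = 8.27 Ω

8.27 Ω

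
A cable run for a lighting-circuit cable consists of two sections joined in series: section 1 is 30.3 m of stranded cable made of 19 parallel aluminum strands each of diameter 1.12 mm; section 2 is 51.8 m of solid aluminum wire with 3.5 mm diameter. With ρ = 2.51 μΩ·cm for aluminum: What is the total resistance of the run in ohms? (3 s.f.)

ρ = 2.51 μΩ·cm = 2.51×10^-8 Ω·m
Section 1: A_strand = π(5.6000e-04)² = 9.852e-07 m²; R₁ = ρL/(N·A_s) = (2.51×10^-8)(30.3)/(19×9.852e-07) = 0.04063 Ω
Section 2: A = π(d/2)² = π(1.7500e-03 m)² = 9.621e-06 m²
R₂ = (2.51×10^-8)(51.8)/(9.621e-06) = 0.1351 Ω
R = R₁ + R₂ = 0.176 Ω

0.176 Ω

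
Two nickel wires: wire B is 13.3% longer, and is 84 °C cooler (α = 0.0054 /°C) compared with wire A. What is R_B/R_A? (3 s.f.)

R ∝ ρL/d² with ρ ∝ (1+αΔT), so R_B/R_A = (1 + 13.3/100) × (1 − 0.0054×84)
= 1.133 × 0.5464 = 0.619

0.619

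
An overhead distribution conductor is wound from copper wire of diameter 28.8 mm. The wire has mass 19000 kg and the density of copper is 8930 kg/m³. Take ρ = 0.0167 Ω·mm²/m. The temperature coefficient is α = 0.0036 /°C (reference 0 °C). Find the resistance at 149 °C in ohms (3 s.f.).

0.129 Ω

ρ = 0.0167 Ω·mm²/m = 1.67×10^-8 Ω·m
A = π(d/2)² = π(1.4400e-02 m)² = 6.5144e-04 m²
L = m/(density·A) = 19000/(8930×6.5144e-04) = 3266 m
R = ρL/A = (1.67×10^-8)(3266)/(6.5144e-04) = 0.08373 Ω
R(149 °C) = 0.08373 × (1 + 0.0036×149) = 0.129 Ω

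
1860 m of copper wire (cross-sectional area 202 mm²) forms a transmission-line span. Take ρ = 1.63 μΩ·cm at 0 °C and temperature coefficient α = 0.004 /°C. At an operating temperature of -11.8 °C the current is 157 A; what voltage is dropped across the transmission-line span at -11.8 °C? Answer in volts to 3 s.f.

22.5 V

ρ = 1.63 μΩ·cm = 1.63×10^-8 Ω·m
A = 202 mm² = 2.020e-04 m²
R₍0₎ = ρL/A = (1.63×10^-8)(1860)/(2.020e-04) = 0.1501 Ω
R₍-11.8₎ = R₍0₎(1 + αΔT) = 0.1501 × (1 + 0.004×-11.8) = 0.143 Ω
V = IR = 157 × 0.143 = 22.5 V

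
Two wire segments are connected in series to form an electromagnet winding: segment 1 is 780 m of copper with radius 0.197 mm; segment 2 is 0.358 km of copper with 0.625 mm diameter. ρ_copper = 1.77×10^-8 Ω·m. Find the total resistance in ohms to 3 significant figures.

Segment 1: A = πr² = π(1.9700e-04 m)² = 1.219e-07 m²
R₁ = ρL/A = (1.77×10^-8)(780)/(1.219e-07) = 113.2 Ω
Segment 2: A = π(d/2)² = π(3.1250e-04 m)² = 3.068e-07 m²
R₂ = (1.77×10^-8)(358)/(3.068e-07) = 20.65 Ω
R = R₁ + R₂ = 134 Ω

134 Ω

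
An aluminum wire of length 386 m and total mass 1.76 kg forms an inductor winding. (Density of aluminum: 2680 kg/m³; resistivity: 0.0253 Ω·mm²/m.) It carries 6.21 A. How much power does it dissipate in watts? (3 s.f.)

ρ = 0.0253 Ω·mm²/m = 2.53×10^-8 Ω·m
A = m/(density·L) = 1.76/(2680×386) = 1.7013e-06 m²
R = ρL/A = (2.53×10^-8)(386)/(1.7013e-06) = 5.74 Ω
P = I²R = (6.21)² × 5.74 = 221 W

221 W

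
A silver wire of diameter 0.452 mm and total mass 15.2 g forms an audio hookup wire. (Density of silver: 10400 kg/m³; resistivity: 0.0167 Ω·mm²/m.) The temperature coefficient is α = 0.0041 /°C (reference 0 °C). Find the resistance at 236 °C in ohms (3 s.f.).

1.87 Ω

ρ = 0.0167 Ω·mm²/m = 1.67×10^-8 Ω·m
A = π(d/2)² = π(2.2600e-04 m)² = 1.6046e-07 m²
L = m/(density·A) = 0.0152/(10400×1.6046e-07) = 9.108 m
R = ρL/A = (1.67×10^-8)(9.108)/(1.6046e-07) = 0.948 Ω
R(236 °C) = 0.948 × (1 + 0.0041×236) = 1.87 Ω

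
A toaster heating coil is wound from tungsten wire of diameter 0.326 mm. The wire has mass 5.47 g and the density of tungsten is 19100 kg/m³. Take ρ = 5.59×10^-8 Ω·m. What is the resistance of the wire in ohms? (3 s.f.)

2.30 Ω

A = π(d/2)² = π(1.6300e-04 m)² = 8.3469e-08 m²
L = m/(density·A) = 0.00547/(19100×8.3469e-08) = 3.431 m
R = ρL/A = (5.59×10^-8)(3.431)/(8.3469e-08) = 2.30 Ω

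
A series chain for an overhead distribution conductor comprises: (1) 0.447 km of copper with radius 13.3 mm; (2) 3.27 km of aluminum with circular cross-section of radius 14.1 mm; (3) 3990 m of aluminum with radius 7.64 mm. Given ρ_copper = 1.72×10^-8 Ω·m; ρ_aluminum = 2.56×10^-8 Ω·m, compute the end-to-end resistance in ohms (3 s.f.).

Seg 1: A = πr² = π(1.3300e-02 m)² = 5.557e-04 m²
R_1 = (1.72×10^-8)(447)/(5.557e-04) = 0.01384 Ω
Seg 2: A = πr² = π(1.4100e-02 m)² = 6.246e-04 m²
R_2 = (2.56×10^-8)(3270)/(6.246e-04) = 0.134 Ω
Seg 3: A = πr² = π(7.6400e-03 m)² = 1.834e-04 m²
R_3 = (2.56×10^-8)(3990)/(1.834e-04) = 0.557 Ω
R_total = R_1 + R_2 + R_3 = 0.705 Ω

0.705 Ω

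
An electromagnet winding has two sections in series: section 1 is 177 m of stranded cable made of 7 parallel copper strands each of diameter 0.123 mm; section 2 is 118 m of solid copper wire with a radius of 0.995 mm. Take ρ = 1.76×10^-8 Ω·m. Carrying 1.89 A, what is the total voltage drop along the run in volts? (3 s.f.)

72.0 V

Section 1: A_strand = π(6.1500e-05)² = 1.188e-08 m²; R₁ = ρL/(N·A_s) = (1.76×10^-8)(177)/(7×1.188e-08) = 37.45 Ω
Section 2: A = πr² = π(9.9500e-04 m)² = 3.110e-06 m²
R₂ = (1.76×10^-8)(118)/(3.110e-06) = 0.6677 Ω
R = R₁ + R₂ = 38.12 Ω
V = IR = 1.89 × 38.12 = 72.0 V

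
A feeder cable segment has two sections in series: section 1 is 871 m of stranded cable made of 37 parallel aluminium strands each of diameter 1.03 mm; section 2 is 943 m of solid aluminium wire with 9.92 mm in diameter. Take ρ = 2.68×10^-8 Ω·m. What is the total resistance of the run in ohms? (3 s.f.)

1.08 Ω

Section 1: A_strand = π(5.1500e-04)² = 8.332e-07 m²; R₁ = ρL/(N·A_s) = (2.68×10^-8)(871)/(37×8.332e-07) = 0.7572 Ω
Section 2: A = π(d/2)² = π(4.9600e-03 m)² = 7.729e-05 m²
R₂ = (2.68×10^-8)(943)/(7.729e-05) = 0.327 Ω
R = R₁ + R₂ = 1.08 Ω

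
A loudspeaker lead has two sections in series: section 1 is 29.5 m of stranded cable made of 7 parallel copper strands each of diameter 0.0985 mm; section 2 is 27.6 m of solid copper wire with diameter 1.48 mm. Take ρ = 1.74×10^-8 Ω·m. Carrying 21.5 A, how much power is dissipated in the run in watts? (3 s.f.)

4580 W

Section 1: A_strand = π(4.9250e-05)² = 7.620e-09 m²; R₁ = ρL/(N·A_s) = (1.74×10^-8)(29.5)/(7×7.620e-09) = 9.623 Ω
Section 2: A = π(d/2)² = π(7.4000e-04 m)² = 1.720e-06 m²
R₂ = (1.74×10^-8)(27.6)/(1.720e-06) = 0.2792 Ω
R = R₁ + R₂ = 9.902 Ω
P = I²R = (21.5)² × 9.902 = 4580 W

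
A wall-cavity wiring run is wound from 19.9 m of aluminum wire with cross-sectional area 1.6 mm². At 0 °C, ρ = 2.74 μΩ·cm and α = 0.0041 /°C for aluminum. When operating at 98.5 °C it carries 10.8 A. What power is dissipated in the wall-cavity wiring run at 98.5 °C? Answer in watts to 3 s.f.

ρ = 2.74 μΩ·cm = 2.74×10^-8 Ω·m
A = 1.6 mm² = 1.600e-06 m²
R₍0₎ = ρL/A = (2.74×10^-8)(19.9)/(1.600e-06) = 0.3408 Ω
R₍98.5₎ = R₍0₎(1 + αΔT) = 0.3408 × (1 + 0.0041×98.5) = 0.4784 Ω
P = I²R = (10.8)² × 0.4784 = 55.8 W

55.8 W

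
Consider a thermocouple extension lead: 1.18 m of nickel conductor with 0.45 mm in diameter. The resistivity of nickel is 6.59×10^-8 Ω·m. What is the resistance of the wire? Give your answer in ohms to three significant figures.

0.489 Ω

A = π(d/2)² = π(2.2500e-04 m)² = 1.590e-07 m²
R = ρL/A = (6.59×10^-8)(1.18 m)/(1.590e-07 m²) = 0.489 Ω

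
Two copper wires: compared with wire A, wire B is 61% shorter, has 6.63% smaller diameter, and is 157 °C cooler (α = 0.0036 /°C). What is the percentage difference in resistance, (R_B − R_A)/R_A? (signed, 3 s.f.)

R ∝ ρL/d² with ρ ∝ (1+αΔT), so R_B/R_A = (1 − 61/100) × (1 − 6.63/100)⁻² × (1 − 0.0036×157)
= 0.39 × 1.147 × 0.4348 = 0.1945
(R_B − R_A)/R_A = 0.1945 − 1 = -80.5%

-80.5%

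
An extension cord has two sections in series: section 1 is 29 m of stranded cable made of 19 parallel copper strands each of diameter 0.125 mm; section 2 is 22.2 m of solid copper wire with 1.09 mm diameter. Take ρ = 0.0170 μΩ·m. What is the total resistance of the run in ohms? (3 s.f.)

ρ = 0.0170 μΩ·m = 1.70×10^-8 Ω·m
Section 1: A_strand = π(6.2500e-05)² = 1.227e-08 m²; R₁ = ρL/(N·A_s) = (1.70×10^-8)(29)/(19×1.227e-08) = 2.114 Ω
Section 2: A = π(d/2)² = π(5.4500e-04 m)² = 9.331e-07 m²
R₂ = (1.70×10^-8)(22.2)/(9.331e-07) = 0.4044 Ω
R = R₁ + R₂ = 2.52 Ω

2.52 Ω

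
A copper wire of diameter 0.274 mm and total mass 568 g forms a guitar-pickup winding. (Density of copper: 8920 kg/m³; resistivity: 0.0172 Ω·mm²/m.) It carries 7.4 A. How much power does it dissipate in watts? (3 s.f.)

ρ = 0.0172 Ω·mm²/m = 1.72×10^-8 Ω·m
A = π(d/2)² = π(1.3700e-04 m)² = 5.8965e-08 m²
L = m/(density·A) = 0.568/(8920×5.8965e-08) = 1080 m
R = ρL/A = (1.72×10^-8)(1080)/(5.8965e-08) = 315 Ω
P = I²R = (7.4)² × 315 = 17300 W

17300 W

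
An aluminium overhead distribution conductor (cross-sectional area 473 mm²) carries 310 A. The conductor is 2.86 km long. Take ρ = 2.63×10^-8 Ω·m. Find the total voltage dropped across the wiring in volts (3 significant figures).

49.3 V

A = 473 mm² = 4.730e-04 m²
R = ρL/A = (2.63×10^-8)(2860)/(4.730e-04) = 0.159 Ω
V = IR = 310 × 0.159 = 49.3 V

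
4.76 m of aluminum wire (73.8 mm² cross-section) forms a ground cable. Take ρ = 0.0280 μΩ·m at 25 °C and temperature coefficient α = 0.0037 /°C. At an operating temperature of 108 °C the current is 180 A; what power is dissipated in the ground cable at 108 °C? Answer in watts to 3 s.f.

ρ = 0.0280 μΩ·m = 2.80×10^-8 Ω·m
A = 73.8 mm² = 7.380e-05 m²
R₍25₎ = ρL/A = (2.80×10^-8)(4.76)/(7.380e-05) = 0.001806 Ω
R₍108₎ = R₍25₎(1 + αΔT) = 0.001806 × (1 + 0.0037×83) = 0.002361 Ω
P = I²R = (180)² × 0.002361 = 76.5 W

76.5 W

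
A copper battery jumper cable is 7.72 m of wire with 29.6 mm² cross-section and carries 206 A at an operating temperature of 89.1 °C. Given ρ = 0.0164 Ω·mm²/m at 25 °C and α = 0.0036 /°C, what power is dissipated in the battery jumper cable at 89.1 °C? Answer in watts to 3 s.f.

ρ = 0.0164 Ω·mm²/m = 1.64×10^-8 Ω·m
A = 29.6 mm² = 2.960e-05 m²
R₍25₎ = ρL/A = (1.64×10^-8)(7.72)/(2.960e-05) = 0.004277 Ω
R₍89.1₎ = R₍25₎(1 + αΔT) = 0.004277 × (1 + 0.0036×64.1) = 0.005264 Ω
P = I²R = (206)² × 0.005264 = 223 W

223 W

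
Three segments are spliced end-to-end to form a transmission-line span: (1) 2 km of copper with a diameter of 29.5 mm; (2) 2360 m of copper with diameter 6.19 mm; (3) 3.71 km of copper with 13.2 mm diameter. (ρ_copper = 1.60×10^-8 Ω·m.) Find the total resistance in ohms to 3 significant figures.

Seg 1: A = π(d/2)² = π(1.4750e-02 m)² = 6.835e-04 m²
R_1 = (1.60×10^-8)(2000)/(6.835e-04) = 0.04682 Ω
Seg 2: A = π(d/2)² = π(3.0950e-03 m)² = 3.009e-05 m²
R_2 = (1.60×10^-8)(2360)/(3.009e-05) = 1.255 Ω
Seg 3: A = π(d/2)² = π(6.6000e-03 m)² = 1.368e-04 m²
R_3 = (1.60×10^-8)(3710)/(1.368e-04) = 0.4338 Ω
R_total = R_1 + R_2 + R_3 = 1.74 Ω

1.74 Ω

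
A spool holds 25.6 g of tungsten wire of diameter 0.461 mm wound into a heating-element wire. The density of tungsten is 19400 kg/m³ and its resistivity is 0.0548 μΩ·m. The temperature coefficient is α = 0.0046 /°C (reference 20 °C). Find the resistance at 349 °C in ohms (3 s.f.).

6.52 Ω

ρ = 0.0548 μΩ·m = 5.48×10^-8 Ω·m
A = π(d/2)² = π(2.3050e-04 m)² = 1.6691e-07 m²
L = m/(density·A) = 0.0256/(19400×1.6691e-07) = 7.906 m
R = ρL/A = (5.48×10^-8)(7.906)/(1.6691e-07) = 2.596 Ω
R(349 °C) = 2.596 × (1 + 0.0046×329) = 6.52 Ω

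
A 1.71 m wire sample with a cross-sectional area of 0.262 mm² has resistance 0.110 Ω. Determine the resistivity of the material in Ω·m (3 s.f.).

1.69×10^-8 Ω·m

A = 0.262 mm² = 2.620e-07 m²
ρ = RA/L = (0.11)(2.620e-07)/(1.71) = 1.69×10^-8 Ω·m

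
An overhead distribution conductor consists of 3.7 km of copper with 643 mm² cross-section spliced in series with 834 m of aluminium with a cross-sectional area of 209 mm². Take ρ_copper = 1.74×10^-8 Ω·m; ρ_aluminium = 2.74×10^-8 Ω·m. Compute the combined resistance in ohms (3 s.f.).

Segment 1: A = 643 mm² = 6.430e-04 m²
R₁ = ρL/A = (1.74×10^-8)(3700)/(6.430e-04) = 0.1001 Ω
Segment 2: A = 209 mm² = 2.090e-04 m²
R₂ = (2.74×10^-8)(834)/(2.090e-04) = 0.1093 Ω
R = R₁ + R₂ = 0.209 Ω

0.209 Ω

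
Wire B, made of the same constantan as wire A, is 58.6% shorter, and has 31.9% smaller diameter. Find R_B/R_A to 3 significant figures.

0.893

R ∝ L/d², so R_B/R_A = (1 − 58.6/100) × (1 − 31.9/100)⁻²
= 0.414 × 2.156 = 0.893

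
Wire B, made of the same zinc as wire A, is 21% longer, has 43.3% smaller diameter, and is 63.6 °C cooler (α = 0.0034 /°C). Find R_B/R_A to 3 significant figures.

2.95

R ∝ ρL/d² with ρ ∝ (1+αΔT), so R_B/R_A = (1 + 21/100) × (1 − 43.3/100)⁻² × (1 − 0.0034×63.6)
= 1.21 × 3.111 × 0.7838 = 2.95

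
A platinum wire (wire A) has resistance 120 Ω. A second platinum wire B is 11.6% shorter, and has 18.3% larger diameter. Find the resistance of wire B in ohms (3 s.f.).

75.8 Ω

R ∝ L/d², so R_B/R_A = (1 − 11.6/100) × (1 + 18.3/100)⁻²
= 0.884 × 0.7146 = 0.6317
R_B = 0.6317 × 120 = 75.8 Ω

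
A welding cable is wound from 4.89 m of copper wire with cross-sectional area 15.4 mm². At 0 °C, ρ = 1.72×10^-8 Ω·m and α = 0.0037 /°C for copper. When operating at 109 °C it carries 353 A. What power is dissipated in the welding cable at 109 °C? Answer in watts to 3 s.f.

A = 15.4 mm² = 1.540e-05 m²
R₍0₎ = ρL/A = (1.72×10^-8)(4.89)/(1.540e-05) = 0.005462 Ω
R₍109₎ = R₍0₎(1 + αΔT) = 0.005462 × (1 + 0.0037×109) = 0.007664 Ω
P = I²R = (353)² × 0.007664 = 955 W

955 W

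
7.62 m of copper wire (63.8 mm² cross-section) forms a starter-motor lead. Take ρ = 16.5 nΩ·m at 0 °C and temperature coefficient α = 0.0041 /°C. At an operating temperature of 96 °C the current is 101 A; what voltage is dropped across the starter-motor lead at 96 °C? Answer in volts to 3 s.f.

0.277 V

ρ = 16.5 nΩ·m = 1.65×10^-8 Ω·m
A = 63.8 mm² = 6.380e-05 m²
R₍0₎ = ρL/A = (1.65×10^-8)(7.62)/(6.380e-05) = 0.001971 Ω
R₍96₎ = R₍0₎(1 + αΔT) = 0.001971 × (1 + 0.0041×96) = 0.002746 Ω
V = IR = 101 × 0.002746 = 0.277 V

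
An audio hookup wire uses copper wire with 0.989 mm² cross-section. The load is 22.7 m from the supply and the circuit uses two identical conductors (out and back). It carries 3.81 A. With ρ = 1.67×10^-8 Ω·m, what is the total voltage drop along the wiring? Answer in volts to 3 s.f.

A = 0.989 mm² = 9.890e-07 m²
Total conductor length (both ways) L = 2 × 22.7 = 45.4 m
R = ρL/A = (1.67×10^-8)(45.4)/(9.890e-07) = 0.7666 Ω
V = IR = 3.81 × 0.7666 = 2.92 V

2.92 V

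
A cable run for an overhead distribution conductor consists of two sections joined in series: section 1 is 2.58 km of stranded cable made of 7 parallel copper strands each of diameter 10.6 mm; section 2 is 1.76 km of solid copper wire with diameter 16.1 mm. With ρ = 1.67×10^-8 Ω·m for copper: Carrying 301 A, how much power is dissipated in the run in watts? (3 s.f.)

Section 1: A_strand = π(5.3000e-03)² = 8.825e-05 m²; R₁ = ρL/(N·A_s) = (1.67×10^-8)(2580)/(7×8.825e-05) = 0.06975 Ω
Section 2: A = π(d/2)² = π(8.0500e-03 m)² = 2.036e-04 m²
R₂ = (1.67×10^-8)(1760)/(2.036e-04) = 0.1444 Ω
R = R₁ + R₂ = 0.2141 Ω
P = I²R = (301)² × 0.2141 = 19400 W

19400 W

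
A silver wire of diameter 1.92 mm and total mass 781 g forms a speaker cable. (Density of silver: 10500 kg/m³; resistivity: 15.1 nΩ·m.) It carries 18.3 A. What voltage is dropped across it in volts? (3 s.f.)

ρ = 15.1 nΩ·m = 1.51×10^-8 Ω·m
A = π(d/2)² = π(9.6000e-04 m)² = 2.8953e-06 m²
L = m/(density·A) = 0.781/(10500×2.8953e-06) = 25.69 m
R = ρL/A = (1.51×10^-8)(25.69)/(2.8953e-06) = 0.134 Ω
V = IR = 18.3 × 0.134 = 2.45 V

2.45 V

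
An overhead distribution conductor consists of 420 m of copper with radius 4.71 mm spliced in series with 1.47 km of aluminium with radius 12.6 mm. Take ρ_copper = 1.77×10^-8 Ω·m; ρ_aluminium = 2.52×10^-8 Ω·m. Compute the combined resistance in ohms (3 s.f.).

0.181 Ω

Segment 1: A = πr² = π(4.7100e-03 m)² = 6.969e-05 m²
R₁ = ρL/A = (1.77×10^-8)(420)/(6.969e-05) = 0.1067 Ω
Segment 2: A = πr² = π(1.2600e-02 m)² = 4.988e-04 m²
R₂ = (2.52×10^-8)(1470)/(4.988e-04) = 0.07427 Ω
R = R₁ + R₂ = 0.181 Ω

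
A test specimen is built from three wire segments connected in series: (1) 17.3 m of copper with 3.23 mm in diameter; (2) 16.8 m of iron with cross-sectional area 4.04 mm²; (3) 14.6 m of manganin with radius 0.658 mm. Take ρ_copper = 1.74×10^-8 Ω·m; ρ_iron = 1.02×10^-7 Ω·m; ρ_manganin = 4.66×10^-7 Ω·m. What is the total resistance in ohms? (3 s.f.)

Seg 1: A = π(d/2)² = π(1.6150e-03 m)² = 8.194e-06 m²
R_1 = (1.74×10^-8)(17.3)/(8.194e-06) = 0.03674 Ω
Seg 2: A = 4.04 mm² = 4.040e-06 m²
R_2 = (1.02×10^-7)(16.8)/(4.040e-06) = 0.4242 Ω
Seg 3: A = πr² = π(6.5800e-04 m)² = 1.360e-06 m²
R_3 = (4.66×10^-7)(14.6)/(1.360e-06) = 5.002 Ω
R_total = R_1 + R_2 + R_3 = 5.46 Ω

5.46 Ω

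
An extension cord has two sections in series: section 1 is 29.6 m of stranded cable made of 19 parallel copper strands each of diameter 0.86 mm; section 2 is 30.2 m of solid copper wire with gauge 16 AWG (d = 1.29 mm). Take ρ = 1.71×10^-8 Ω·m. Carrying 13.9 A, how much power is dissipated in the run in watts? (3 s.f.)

85.2 W

Section 1: A_strand = π(4.3000e-04)² = 5.809e-07 m²; R₁ = ρL/(N·A_s) = (1.71×10^-8)(29.6)/(19×5.809e-07) = 0.04586 Ω
Section 2: A = π(1.29/2 mm)² = π(6.4500e-04 m)² = 1.307e-06 m²
R₂ = (1.71×10^-8)(30.2)/(1.307e-06) = 0.3951 Ω
R = R₁ + R₂ = 0.441 Ω
P = I²R = (13.9)² × 0.441 = 85.2 W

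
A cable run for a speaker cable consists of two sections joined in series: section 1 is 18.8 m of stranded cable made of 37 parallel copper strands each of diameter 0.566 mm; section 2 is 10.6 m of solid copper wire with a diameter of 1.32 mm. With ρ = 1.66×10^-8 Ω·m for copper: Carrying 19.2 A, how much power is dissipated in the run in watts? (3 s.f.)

Section 1: A_strand = π(2.8300e-04)² = 2.516e-07 m²; R₁ = ρL/(N·A_s) = (1.66×10^-8)(18.8)/(37×2.516e-07) = 0.03352 Ω
Section 2: A = π(d/2)² = π(6.6000e-04 m)² = 1.368e-06 m²
R₂ = (1.66×10^-8)(10.6)/(1.368e-06) = 0.1286 Ω
R = R₁ + R₂ = 0.1621 Ω
P = I²R = (19.2)² × 0.1621 = 59.8 W

59.8 W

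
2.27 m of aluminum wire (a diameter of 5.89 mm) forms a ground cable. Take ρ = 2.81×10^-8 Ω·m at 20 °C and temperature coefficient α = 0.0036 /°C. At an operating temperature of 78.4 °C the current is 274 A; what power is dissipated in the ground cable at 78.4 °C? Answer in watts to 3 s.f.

A = π(d/2)² = π(2.9450e-03 m)² = 2.725e-05 m²
R₍20₎ = ρL/A = (2.81×10^-8)(2.27)/(2.725e-05) = 0.002341 Ω
R₍78.4₎ = R₍20₎(1 + αΔT) = 0.002341 × (1 + 0.0036×58.4) = 0.002833 Ω
P = I²R = (274)² × 0.002833 = 213 W

213 W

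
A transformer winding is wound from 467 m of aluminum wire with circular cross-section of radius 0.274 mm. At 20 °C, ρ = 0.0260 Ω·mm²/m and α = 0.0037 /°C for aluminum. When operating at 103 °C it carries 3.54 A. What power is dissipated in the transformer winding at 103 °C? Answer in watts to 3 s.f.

ρ = 0.0260 Ω·mm²/m = 2.60×10^-8 Ω·m
A = πr² = π(2.7400e-04 m)² = 2.359e-07 m²
R₍20₎ = ρL/A = (2.60×10^-8)(467)/(2.359e-07) = 51.48 Ω
R₍103₎ = R₍20₎(1 + αΔT) = 51.48 × (1 + 0.0037×83) = 67.29 Ω
P = I²R = (3.54)² × 67.29 = 843 W

843 W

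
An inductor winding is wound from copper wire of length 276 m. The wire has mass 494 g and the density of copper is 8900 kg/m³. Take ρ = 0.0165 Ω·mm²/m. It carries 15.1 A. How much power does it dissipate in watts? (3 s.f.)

ρ = 0.0165 Ω·mm²/m = 1.65×10^-8 Ω·m
A = m/(density·L) = 0.494/(8900×276) = 2.0111e-07 m²
R = ρL/A = (1.65×10^-8)(276)/(2.0111e-07) = 22.64 Ω
P = I²R = (15.1)² × 22.64 = 5160 W

5160 W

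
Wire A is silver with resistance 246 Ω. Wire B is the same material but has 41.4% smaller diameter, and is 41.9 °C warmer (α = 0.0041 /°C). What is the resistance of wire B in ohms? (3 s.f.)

839 Ω

R ∝ ρL/d² with ρ ∝ (1+αΔT), so R_B/R_A = (1 − 41.4/100)⁻² × (1 + 0.0041×41.9)
= 2.912 × 1.172 = 3.412
R_B = 3.412 × 246 = 839 Ω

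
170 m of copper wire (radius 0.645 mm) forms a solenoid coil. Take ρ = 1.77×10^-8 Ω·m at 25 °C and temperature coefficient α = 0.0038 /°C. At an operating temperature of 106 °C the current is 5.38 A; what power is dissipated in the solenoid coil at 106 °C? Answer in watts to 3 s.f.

87.1 W

A = πr² = π(6.4500e-04 m)² = 1.307e-06 m²
R₍25₎ = ρL/A = (1.77×10^-8)(170)/(1.307e-06) = 2.302 Ω
R₍106₎ = R₍25₎(1 + αΔT) = 2.302 × (1 + 0.0038×81) = 3.011 Ω
P = I²R = (5.38)² × 3.011 = 87.1 W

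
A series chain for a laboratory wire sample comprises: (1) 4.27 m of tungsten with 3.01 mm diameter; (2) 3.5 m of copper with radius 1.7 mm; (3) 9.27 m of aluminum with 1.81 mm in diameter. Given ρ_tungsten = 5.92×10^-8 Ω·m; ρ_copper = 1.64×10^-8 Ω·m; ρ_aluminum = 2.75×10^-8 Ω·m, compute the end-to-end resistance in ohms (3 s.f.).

Seg 1: A = π(d/2)² = π(1.5050e-03 m)² = 7.116e-06 m²
R_1 = (5.92×10^-8)(4.27)/(7.116e-06) = 0.03552 Ω
Seg 2: A = πr² = π(1.7000e-03 m)² = 9.079e-06 m²
R_2 = (1.64×10^-8)(3.5)/(9.079e-06) = 0.006322 Ω
Seg 3: A = π(d/2)² = π(9.0500e-04 m)² = 2.573e-06 m²
R_3 = (2.75×10^-8)(9.27)/(2.573e-06) = 0.09908 Ω
R_total = R_1 + R_2 + R_3 = 0.141 Ω

0.141 Ω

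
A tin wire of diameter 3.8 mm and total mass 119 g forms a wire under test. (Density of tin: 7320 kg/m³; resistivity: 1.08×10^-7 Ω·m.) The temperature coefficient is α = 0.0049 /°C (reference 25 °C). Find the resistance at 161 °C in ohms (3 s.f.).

A = π(d/2)² = π(1.9000e-03 m)² = 1.1341e-05 m²
L = m/(density·A) = 0.119/(7320×1.1341e-05) = 1.433 m
R = ρL/A = (1.08×10^-7)(1.433)/(1.1341e-05) = 0.01365 Ω
R(161 °C) = 0.01365 × (1 + 0.0049×136) = 0.0227 Ω

0.0227 Ω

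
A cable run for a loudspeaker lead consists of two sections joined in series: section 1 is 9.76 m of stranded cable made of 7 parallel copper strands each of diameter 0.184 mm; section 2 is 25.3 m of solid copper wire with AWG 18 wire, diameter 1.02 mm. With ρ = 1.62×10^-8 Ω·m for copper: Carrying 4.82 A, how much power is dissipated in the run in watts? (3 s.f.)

31.4 W

Section 1: A_strand = π(9.2000e-05)² = 2.659e-08 m²; R₁ = ρL/(N·A_s) = (1.62×10^-8)(9.76)/(7×2.659e-08) = 0.8495 Ω
Section 2: A = π(1.02/2 mm)² = π(5.1000e-04 m)² = 8.171e-07 m²
R₂ = (1.62×10^-8)(25.3)/(8.171e-07) = 0.5016 Ω
R = R₁ + R₂ = 1.351 Ω
P = I²R = (4.82)² × 1.351 = 31.4 W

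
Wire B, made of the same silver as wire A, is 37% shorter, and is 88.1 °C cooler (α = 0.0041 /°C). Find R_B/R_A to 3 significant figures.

R ∝ ρL/d² with ρ ∝ (1+αΔT), so R_B/R_A = (1 − 37/100) × (1 − 0.0041×88.1)
= 0.63 × 0.6388 = 0.402

0.402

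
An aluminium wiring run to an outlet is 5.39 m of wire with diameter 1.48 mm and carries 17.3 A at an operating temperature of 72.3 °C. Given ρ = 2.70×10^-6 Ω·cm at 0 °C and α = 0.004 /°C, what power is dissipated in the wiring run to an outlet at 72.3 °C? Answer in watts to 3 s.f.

ρ = 2.70×10^-6 Ω·cm = 2.70×10^-8 Ω·m
A = π(d/2)² = π(7.4000e-04 m)² = 1.720e-06 m²
R₍0₎ = ρL/A = (2.70×10^-8)(5.39)/(1.720e-06) = 0.08459 Ω
R₍72.3₎ = R₍0₎(1 + αΔT) = 0.08459 × (1 + 0.004×72.3) = 0.1091 Ω
P = I²R = (17.3)² × 0.1091 = 32.6 W

32.6 W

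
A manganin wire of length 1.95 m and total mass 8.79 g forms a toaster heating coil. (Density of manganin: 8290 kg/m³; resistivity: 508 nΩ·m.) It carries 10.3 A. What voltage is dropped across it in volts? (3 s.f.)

18.8 V

ρ = 508 nΩ·m = 5.08×10^-7 Ω·m
A = m/(density·L) = 0.00879/(8290×1.95) = 5.4375e-07 m²
R = ρL/A = (5.08×10^-7)(1.95)/(5.4375e-07) = 1.822 Ω
V = IR = 10.3 × 1.822 = 18.8 V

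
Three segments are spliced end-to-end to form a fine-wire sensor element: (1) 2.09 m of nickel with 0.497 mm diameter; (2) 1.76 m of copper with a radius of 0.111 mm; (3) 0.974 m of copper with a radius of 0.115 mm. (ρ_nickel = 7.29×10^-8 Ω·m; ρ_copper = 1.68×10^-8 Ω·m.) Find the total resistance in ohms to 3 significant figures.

Seg 1: A = π(d/2)² = π(2.4850e-04 m)² = 1.940e-07 m²
R_1 = (7.29×10^-8)(2.09)/(1.940e-07) = 0.7854 Ω
Seg 2: A = πr² = π(1.1100e-04 m)² = 3.871e-08 m²
R_2 = (1.68×10^-8)(1.76)/(3.871e-08) = 0.7639 Ω
Seg 3: A = πr² = π(1.1500e-04 m)² = 4.155e-08 m²
R_3 = (1.68×10^-8)(0.974)/(4.155e-08) = 0.3938 Ω
R_total = R_1 + R_2 + R_3 = 1.94 Ω

1.94 Ω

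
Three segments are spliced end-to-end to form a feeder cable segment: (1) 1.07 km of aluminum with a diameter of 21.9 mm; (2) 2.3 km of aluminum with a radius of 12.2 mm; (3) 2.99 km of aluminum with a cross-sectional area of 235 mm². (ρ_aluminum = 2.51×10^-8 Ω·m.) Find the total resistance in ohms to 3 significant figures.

0.514 Ω

Seg 1: A = π(d/2)² = π(1.0950e-02 m)² = 3.767e-04 m²
R_1 = (2.51×10^-8)(1070)/(3.767e-04) = 0.0713 Ω
Seg 2: A = πr² = π(1.2200e-02 m)² = 4.676e-04 m²
R_2 = (2.51×10^-8)(2300)/(4.676e-04) = 0.1235 Ω
Seg 3: A = 235 mm² = 2.350e-04 m²
R_3 = (2.51×10^-8)(2990)/(2.350e-04) = 0.3194 Ω
R_total = R_1 + R_2 + R_3 = 0.514 Ω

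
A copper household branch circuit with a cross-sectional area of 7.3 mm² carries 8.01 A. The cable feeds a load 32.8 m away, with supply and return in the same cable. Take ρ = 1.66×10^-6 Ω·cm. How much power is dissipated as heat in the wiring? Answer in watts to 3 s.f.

ρ = 1.66×10^-6 Ω·cm = 1.66×10^-8 Ω·m
A = 7.3 mm² = 7.300e-06 m²
Total conductor length (both ways) L = 2 × 32.8 = 65.6 m
R = ρL/A = (1.66×10^-8)(65.6)/(7.300e-06) = 0.1492 Ω
P = I²R = (8.01)² × 0.1492 = 9.57 W

9.57 W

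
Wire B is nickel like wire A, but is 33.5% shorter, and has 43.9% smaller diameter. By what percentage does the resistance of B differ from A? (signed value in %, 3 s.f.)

R ∝ L/d², so R_B/R_A = (1 − 33.5/100) × (1 − 43.9/100)⁻²
= 0.665 × 3.177 = 2.113
(R_B − R_A)/R_A = 2.113 − 1 = 111%

111%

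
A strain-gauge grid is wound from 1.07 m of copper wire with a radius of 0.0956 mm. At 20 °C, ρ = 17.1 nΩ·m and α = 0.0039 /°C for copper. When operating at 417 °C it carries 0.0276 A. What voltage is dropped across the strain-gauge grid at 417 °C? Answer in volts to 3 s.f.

ρ = 17.1 nΩ·m = 1.71×10^-8 Ω·m
A = πr² = π(9.5600e-05 m)² = 2.871e-08 m²
R₍20₎ = ρL/A = (1.71×10^-8)(1.07)/(2.871e-08) = 0.6373 Ω
R₍417₎ = R₍20₎(1 + αΔT) = 0.6373 × (1 + 0.0039×397) = 1.624 Ω
V = IR = 0.0276 × 1.624 = 0.0448 V

0.0448 V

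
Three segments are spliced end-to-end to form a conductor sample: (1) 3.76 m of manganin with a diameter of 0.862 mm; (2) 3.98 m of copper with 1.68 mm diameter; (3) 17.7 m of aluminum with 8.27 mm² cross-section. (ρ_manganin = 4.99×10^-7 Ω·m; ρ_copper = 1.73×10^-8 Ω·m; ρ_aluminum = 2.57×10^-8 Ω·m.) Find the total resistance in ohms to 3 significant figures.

3.30 Ω

Seg 1: A = π(d/2)² = π(4.3100e-04 m)² = 5.836e-07 m²
R_1 = (4.99×10^-7)(3.76)/(5.836e-07) = 3.215 Ω
Seg 2: A = π(d/2)² = π(8.4000e-04 m)² = 2.217e-06 m²
R_2 = (1.73×10^-8)(3.98)/(2.217e-06) = 0.03106 Ω
Seg 3: A = 8.27 mm² = 8.270e-06 m²
R_3 = (2.57×10^-8)(17.7)/(8.270e-06) = 0.055 Ω
R_total = R_1 + R_2 + R_3 = 3.30 Ω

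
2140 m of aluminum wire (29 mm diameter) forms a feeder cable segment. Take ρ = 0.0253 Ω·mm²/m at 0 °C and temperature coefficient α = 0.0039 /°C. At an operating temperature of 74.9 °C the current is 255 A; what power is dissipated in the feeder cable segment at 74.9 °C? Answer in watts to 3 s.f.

6890 W

ρ = 0.0253 Ω·mm²/m = 2.53×10^-8 Ω·m
A = π(d/2)² = π(1.4500e-02 m)² = 6.605e-04 m²
R₍0₎ = ρL/A = (2.53×10^-8)(2140)/(6.605e-04) = 0.08197 Ω
R₍74.9₎ = R₍0₎(1 + αΔT) = 0.08197 × (1 + 0.0039×74.9) = 0.1059 Ω
P = I²R = (255)² × 0.1059 = 6890 W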